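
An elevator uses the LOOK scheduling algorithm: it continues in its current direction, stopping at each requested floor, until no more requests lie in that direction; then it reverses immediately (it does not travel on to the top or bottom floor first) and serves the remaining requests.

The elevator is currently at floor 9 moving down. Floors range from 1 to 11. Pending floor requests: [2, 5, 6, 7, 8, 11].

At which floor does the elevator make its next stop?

Answer: 8

Derivation:
Current floor: 9, direction: down
Requests above: [11]
Requests below: [2, 5, 6, 7, 8]
Moving down and requests lie below → nearest below is max([2, 5, 6, 7, 8]) = 8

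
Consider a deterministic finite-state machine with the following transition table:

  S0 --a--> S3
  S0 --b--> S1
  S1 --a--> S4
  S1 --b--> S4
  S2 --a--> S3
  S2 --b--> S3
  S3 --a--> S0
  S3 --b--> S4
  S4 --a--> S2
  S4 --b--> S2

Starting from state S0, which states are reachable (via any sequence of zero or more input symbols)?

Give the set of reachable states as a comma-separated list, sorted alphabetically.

Answer: S0, S1, S2, S3, S4

Derivation:
BFS from S0:
  visit S0: S0--a-->S3 (new), S0--b-->S1 (new)
  visit S3: S3--a-->S0 (seen), S3--b-->S4 (new)
  visit S1: S1--a-->S4 (seen), S1--b-->S4 (seen)
  visit S4: S4--a-->S2 (new), S4--b-->S2 (seen)
  visit S2: S2--a-->S3 (seen), S2--b-->S3 (seen)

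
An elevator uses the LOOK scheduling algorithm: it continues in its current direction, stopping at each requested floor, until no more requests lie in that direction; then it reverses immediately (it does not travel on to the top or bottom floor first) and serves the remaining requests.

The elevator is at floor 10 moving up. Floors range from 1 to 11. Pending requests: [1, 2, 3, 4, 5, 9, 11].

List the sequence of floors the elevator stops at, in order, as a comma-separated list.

Answer: 11, 9, 5, 4, 3, 2, 1

Derivation:
Current: 10, moving UP
Serve above first (ascending): [11]
Then reverse, serve below (descending): [9, 5, 4, 3, 2, 1]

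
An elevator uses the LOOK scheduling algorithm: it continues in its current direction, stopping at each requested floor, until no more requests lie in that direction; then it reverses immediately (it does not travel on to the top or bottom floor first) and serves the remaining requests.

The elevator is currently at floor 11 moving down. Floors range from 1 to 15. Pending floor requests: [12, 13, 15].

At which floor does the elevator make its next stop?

Current floor: 11, direction: down
Requests above: [12, 13, 15]
Requests below: []
Moving down but no requests below → reverse; nearest above is min([12, 13, 15]) = 12

Answer: 12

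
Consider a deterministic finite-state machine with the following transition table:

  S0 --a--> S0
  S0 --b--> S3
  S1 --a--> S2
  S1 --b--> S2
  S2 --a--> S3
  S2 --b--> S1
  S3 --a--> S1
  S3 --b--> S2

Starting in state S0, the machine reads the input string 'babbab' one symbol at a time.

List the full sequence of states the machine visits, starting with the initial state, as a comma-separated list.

Start: S0
  read 'b': S0 --b--> S3
  read 'a': S3 --a--> S1
  read 'b': S1 --b--> S2
  read 'b': S2 --b--> S1
  read 'a': S1 --a--> S2
  read 'b': S2 --b--> S1

Answer: S0, S3, S1, S2, S1, S2, S1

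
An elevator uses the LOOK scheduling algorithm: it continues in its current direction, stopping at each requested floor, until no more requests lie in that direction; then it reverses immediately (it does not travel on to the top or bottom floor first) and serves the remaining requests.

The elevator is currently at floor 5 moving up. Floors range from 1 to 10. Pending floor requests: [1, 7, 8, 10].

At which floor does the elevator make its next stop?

Current floor: 5, direction: up
Requests above: [7, 8, 10]
Requests below: [1]
Moving up and requests lie above → nearest above is min([7, 8, 10]) = 7

Answer: 7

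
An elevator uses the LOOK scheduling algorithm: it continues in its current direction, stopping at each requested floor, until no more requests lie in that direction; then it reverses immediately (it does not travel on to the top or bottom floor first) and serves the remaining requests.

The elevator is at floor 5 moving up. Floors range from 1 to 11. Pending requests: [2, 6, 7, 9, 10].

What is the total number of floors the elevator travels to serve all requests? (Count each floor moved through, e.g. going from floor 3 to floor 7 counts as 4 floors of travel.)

Answer: 13

Derivation:
Start at floor 5 moving up, LOOK stop order: [6, 7, 9, 10, 2]
  5 → 6: |6-5| = 1, total = 1
  6 → 7: |7-6| = 1, total = 2
  7 → 9: |9-7| = 2, total = 4
  9 → 10: |10-9| = 1, total = 5
  10 → 2: |2-10| = 8, total = 13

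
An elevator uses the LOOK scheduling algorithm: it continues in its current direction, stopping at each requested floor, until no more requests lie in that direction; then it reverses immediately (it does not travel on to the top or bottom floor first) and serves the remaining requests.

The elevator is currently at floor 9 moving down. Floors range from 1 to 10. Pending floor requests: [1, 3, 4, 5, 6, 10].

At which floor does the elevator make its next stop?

Current floor: 9, direction: down
Requests above: [10]
Requests below: [1, 3, 4, 5, 6]
Moving down and requests lie below → nearest below is max([1, 3, 4, 5, 6]) = 6

Answer: 6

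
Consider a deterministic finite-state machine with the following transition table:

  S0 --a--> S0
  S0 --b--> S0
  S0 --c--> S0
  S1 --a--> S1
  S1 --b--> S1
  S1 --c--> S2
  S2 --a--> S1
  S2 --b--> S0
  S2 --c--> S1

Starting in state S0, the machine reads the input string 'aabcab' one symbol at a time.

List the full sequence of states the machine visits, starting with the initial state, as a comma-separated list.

Start: S0
  read 'a': S0 --a--> S0
  read 'a': S0 --a--> S0
  read 'b': S0 --b--> S0
  read 'c': S0 --c--> S0
  read 'a': S0 --a--> S0
  read 'b': S0 --b--> S0

Answer: S0, S0, S0, S0, S0, S0, S0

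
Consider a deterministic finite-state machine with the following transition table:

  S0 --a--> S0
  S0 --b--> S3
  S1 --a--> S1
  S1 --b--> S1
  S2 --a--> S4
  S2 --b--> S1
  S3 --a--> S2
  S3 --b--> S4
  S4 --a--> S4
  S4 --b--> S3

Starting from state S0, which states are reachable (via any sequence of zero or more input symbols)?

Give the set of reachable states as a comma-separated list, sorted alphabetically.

BFS from S0:
  visit S0: S0--a-->S0 (seen), S0--b-->S3 (new)
  visit S3: S3--a-->S2 (new), S3--b-->S4 (new)
  visit S2: S2--a-->S4 (seen), S2--b-->S1 (new)
  visit S4: S4--a-->S4 (seen), S4--b-->S3 (seen)
  visit S1: S1--a-->S1 (seen), S1--b-->S1 (seen)

Answer: S0, S1, S2, S3, S4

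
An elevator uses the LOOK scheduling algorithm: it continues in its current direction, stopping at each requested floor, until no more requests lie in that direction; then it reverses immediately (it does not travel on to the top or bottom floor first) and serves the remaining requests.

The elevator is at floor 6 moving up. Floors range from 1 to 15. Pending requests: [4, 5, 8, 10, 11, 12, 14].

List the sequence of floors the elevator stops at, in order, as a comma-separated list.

Answer: 8, 10, 11, 12, 14, 5, 4

Derivation:
Current: 6, moving UP
Serve above first (ascending): [8, 10, 11, 12, 14]
Then reverse, serve below (descending): [5, 4]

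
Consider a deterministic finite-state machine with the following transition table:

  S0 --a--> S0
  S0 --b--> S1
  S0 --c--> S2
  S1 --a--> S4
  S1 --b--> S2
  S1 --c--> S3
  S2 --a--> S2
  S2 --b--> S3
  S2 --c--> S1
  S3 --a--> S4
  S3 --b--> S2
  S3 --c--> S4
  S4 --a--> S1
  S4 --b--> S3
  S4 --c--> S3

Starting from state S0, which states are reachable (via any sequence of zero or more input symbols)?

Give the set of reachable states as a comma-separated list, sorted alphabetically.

BFS from S0:
  visit S0: S0--a-->S0 (seen), S0--b-->S1 (new), S0--c-->S2 (new)
  visit S1: S1--a-->S4 (new), S1--b-->S2 (seen), S1--c-->S3 (new)
  visit S2: S2--a-->S2 (seen), S2--b-->S3 (seen), S2--c-->S1 (seen)
  visit S4: S4--a-->S1 (seen), S4--b-->S3 (seen), S4--c-->S3 (seen)
  visit S3: S3--a-->S4 (seen), S3--b-->S2 (seen), S3--c-->S4 (seen)

Answer: S0, S1, S2, S3, S4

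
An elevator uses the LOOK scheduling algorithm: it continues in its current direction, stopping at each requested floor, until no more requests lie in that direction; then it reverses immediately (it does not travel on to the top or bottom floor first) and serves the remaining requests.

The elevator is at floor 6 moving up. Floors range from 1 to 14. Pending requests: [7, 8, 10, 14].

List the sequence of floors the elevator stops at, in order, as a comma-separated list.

Current: 6, moving UP
Serve above first (ascending): [7, 8, 10, 14]
Then reverse, serve below (descending): []

Answer: 7, 8, 10, 14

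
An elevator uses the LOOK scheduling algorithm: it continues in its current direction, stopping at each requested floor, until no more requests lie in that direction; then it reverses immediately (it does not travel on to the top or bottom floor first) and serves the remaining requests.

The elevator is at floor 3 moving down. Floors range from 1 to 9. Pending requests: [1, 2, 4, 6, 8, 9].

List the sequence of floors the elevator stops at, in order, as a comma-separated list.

Current: 3, moving DOWN
Serve below first (descending): [2, 1]
Then reverse, serve above (ascending): [4, 6, 8, 9]

Answer: 2, 1, 4, 6, 8, 9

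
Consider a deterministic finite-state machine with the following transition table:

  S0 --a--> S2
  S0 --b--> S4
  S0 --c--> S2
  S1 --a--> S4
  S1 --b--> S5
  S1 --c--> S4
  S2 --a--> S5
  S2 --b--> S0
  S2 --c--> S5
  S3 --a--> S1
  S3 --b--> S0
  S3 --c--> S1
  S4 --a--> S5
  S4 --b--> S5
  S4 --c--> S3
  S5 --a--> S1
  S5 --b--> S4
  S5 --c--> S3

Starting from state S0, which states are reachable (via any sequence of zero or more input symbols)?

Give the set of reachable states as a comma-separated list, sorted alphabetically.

Answer: S0, S1, S2, S3, S4, S5

Derivation:
BFS from S0:
  visit S0: S0--a-->S2 (new), S0--b-->S4 (new), S0--c-->S2 (seen)
  visit S2: S2--a-->S5 (new), S2--b-->S0 (seen), S2--c-->S5 (seen)
  visit S4: S4--a-->S5 (seen), S4--b-->S5 (seen), S4--c-->S3 (new)
  visit S5: S5--a-->S1 (new), S5--b-->S4 (seen), S5--c-->S3 (seen)
  visit S3: S3--a-->S1 (seen), S3--b-->S0 (seen), S3--c-->S1 (seen)
  visit S1: S1--a-->S4 (seen), S1--b-->S5 (seen), S1--c-->S4 (seen)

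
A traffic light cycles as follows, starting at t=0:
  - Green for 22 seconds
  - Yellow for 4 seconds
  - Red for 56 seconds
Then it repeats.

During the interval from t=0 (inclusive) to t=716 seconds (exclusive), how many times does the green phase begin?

Cycle = 22+4+56 = 82s
green phase starts at t = k*82 + 0 for k=0,1,2,...
Need k*82+0 < 716 → k < 8.732
k ∈ {0, ..., 8} → 9 starts

Answer: 9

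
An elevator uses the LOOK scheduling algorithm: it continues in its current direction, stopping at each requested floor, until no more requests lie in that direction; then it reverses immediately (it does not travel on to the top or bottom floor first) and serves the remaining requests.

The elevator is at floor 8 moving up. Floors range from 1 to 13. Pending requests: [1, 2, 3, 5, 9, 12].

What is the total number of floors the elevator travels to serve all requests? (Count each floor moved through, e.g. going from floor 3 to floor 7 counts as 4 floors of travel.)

Answer: 15

Derivation:
Start at floor 8 moving up, LOOK stop order: [9, 12, 5, 3, 2, 1]
  8 → 9: |9-8| = 1, total = 1
  9 → 12: |12-9| = 3, total = 4
  12 → 5: |5-12| = 7, total = 11
  5 → 3: |3-5| = 2, total = 13
  3 → 2: |2-3| = 1, total = 14
  2 → 1: |1-2| = 1, total = 15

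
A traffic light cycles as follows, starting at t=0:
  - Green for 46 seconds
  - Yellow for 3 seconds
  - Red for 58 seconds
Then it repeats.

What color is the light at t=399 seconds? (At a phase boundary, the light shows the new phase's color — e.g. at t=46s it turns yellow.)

Answer: red

Derivation:
Cycle length = 46 + 3 + 58 = 107s
t = 399, phase_t = 399 mod 107 = 78
78 >= 49 → RED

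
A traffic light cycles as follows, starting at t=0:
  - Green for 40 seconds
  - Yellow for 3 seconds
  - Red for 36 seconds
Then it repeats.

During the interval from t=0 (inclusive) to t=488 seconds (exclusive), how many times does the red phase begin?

Cycle = 40+3+36 = 79s
red phase starts at t = k*79 + 43 for k=0,1,2,...
Need k*79+43 < 488 → k < 5.633
k ∈ {0, ..., 5} → 6 starts

Answer: 6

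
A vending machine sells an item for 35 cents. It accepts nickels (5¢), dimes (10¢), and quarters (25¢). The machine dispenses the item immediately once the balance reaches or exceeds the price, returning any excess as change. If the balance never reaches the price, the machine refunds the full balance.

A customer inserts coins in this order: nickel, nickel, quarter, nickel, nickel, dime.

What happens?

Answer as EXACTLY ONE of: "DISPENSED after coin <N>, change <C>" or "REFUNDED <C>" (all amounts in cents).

Price: 35¢
Coin 1 (nickel, 5¢): balance = 5¢
Coin 2 (nickel, 5¢): balance = 10¢
Coin 3 (quarter, 25¢): balance = 35¢
  → balance >= price → DISPENSE, change = 35 - 35 = 0¢

Answer: DISPENSED after coin 3, change 0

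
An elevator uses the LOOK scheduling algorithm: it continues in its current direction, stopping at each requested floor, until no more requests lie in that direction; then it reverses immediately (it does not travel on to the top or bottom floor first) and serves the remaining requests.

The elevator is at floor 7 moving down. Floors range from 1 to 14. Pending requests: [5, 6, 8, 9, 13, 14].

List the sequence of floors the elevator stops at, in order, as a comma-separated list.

Current: 7, moving DOWN
Serve below first (descending): [6, 5]
Then reverse, serve above (ascending): [8, 9, 13, 14]

Answer: 6, 5, 8, 9, 13, 14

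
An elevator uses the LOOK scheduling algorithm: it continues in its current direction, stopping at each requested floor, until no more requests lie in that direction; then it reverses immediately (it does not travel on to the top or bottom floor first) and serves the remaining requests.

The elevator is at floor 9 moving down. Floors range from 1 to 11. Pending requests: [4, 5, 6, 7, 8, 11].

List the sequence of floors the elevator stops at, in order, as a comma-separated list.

Answer: 8, 7, 6, 5, 4, 11

Derivation:
Current: 9, moving DOWN
Serve below first (descending): [8, 7, 6, 5, 4]
Then reverse, serve above (ascending): [11]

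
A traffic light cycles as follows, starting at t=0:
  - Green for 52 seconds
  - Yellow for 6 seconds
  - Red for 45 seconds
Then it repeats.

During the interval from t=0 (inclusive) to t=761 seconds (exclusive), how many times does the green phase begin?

Answer: 8

Derivation:
Cycle = 52+6+45 = 103s
green phase starts at t = k*103 + 0 for k=0,1,2,...
Need k*103+0 < 761 → k < 7.388
k ∈ {0, ..., 7} → 8 starts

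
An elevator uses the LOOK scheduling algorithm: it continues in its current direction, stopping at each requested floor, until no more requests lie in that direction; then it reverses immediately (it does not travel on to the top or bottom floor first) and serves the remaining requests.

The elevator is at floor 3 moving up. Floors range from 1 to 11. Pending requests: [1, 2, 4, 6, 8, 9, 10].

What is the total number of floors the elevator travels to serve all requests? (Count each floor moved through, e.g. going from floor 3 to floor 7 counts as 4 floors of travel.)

Answer: 16

Derivation:
Start at floor 3 moving up, LOOK stop order: [4, 6, 8, 9, 10, 2, 1]
  3 → 4: |4-3| = 1, total = 1
  4 → 6: |6-4| = 2, total = 3
  6 → 8: |8-6| = 2, total = 5
  8 → 9: |9-8| = 1, total = 6
  9 → 10: |10-9| = 1, total = 7
  10 → 2: |2-10| = 8, total = 15
  2 → 1: |1-2| = 1, total = 16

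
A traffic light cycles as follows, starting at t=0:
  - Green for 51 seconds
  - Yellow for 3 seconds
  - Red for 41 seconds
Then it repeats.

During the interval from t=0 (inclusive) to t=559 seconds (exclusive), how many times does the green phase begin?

Cycle = 51+3+41 = 95s
green phase starts at t = k*95 + 0 for k=0,1,2,...
Need k*95+0 < 559 → k < 5.884
k ∈ {0, ..., 5} → 6 starts

Answer: 6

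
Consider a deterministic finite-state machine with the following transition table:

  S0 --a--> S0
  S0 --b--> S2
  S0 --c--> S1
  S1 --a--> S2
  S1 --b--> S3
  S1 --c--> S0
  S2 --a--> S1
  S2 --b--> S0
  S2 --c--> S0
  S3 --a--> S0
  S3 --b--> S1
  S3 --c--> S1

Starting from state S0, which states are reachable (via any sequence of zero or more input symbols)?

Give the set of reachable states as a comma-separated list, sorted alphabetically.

Answer: S0, S1, S2, S3

Derivation:
BFS from S0:
  visit S0: S0--a-->S0 (seen), S0--b-->S2 (new), S0--c-->S1 (new)
  visit S2: S2--a-->S1 (seen), S2--b-->S0 (seen), S2--c-->S0 (seen)
  visit S1: S1--a-->S2 (seen), S1--b-->S3 (new), S1--c-->S0 (seen)
  visit S3: S3--a-->S0 (seen), S3--b-->S1 (seen), S3--c-->S1 (seen)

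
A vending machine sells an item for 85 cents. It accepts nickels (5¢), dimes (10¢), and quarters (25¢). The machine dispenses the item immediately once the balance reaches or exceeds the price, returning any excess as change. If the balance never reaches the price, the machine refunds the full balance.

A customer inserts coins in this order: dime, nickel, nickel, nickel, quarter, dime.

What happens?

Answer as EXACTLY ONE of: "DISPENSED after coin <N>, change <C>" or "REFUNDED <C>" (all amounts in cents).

Answer: REFUNDED 60

Derivation:
Price: 85¢
Coin 1 (dime, 10¢): balance = 10¢
Coin 2 (nickel, 5¢): balance = 15¢
Coin 3 (nickel, 5¢): balance = 20¢
Coin 4 (nickel, 5¢): balance = 25¢
Coin 5 (quarter, 25¢): balance = 50¢
Coin 6 (dime, 10¢): balance = 60¢
All coins inserted, balance 60¢ < price 85¢ → REFUND 60¢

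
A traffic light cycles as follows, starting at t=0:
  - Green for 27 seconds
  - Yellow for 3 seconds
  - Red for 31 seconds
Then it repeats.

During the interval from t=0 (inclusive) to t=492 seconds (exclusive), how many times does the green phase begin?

Answer: 9

Derivation:
Cycle = 27+3+31 = 61s
green phase starts at t = k*61 + 0 for k=0,1,2,...
Need k*61+0 < 492 → k < 8.066
k ∈ {0, ..., 8} → 9 starts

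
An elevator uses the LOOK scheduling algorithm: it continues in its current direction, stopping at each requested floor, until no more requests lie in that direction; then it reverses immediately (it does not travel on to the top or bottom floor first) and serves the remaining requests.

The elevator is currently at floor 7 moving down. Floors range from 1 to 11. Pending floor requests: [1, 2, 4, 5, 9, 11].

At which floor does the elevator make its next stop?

Answer: 5

Derivation:
Current floor: 7, direction: down
Requests above: [9, 11]
Requests below: [1, 2, 4, 5]
Moving down and requests lie below → nearest below is max([1, 2, 4, 5]) = 5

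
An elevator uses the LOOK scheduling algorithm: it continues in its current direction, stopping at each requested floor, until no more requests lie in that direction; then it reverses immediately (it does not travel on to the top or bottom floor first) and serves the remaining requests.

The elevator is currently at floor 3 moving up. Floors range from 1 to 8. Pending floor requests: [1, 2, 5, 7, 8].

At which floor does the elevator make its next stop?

Current floor: 3, direction: up
Requests above: [5, 7, 8]
Requests below: [1, 2]
Moving up and requests lie above → nearest above is min([5, 7, 8]) = 5

Answer: 5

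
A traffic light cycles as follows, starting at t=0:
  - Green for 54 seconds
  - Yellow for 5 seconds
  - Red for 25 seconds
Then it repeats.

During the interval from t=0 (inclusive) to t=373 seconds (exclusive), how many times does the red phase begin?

Cycle = 54+5+25 = 84s
red phase starts at t = k*84 + 59 for k=0,1,2,...
Need k*84+59 < 373 → k < 3.738
k ∈ {0, ..., 3} → 4 starts

Answer: 4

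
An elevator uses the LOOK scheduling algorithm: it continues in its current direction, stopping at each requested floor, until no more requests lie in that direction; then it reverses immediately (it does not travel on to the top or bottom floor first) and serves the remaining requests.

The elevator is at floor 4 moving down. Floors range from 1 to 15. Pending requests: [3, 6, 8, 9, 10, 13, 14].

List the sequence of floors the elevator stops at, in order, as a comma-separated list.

Current: 4, moving DOWN
Serve below first (descending): [3]
Then reverse, serve above (ascending): [6, 8, 9, 10, 13, 14]

Answer: 3, 6, 8, 9, 10, 13, 14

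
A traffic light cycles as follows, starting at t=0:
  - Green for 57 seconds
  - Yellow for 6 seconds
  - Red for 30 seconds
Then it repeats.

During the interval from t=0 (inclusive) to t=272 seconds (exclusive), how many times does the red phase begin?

Cycle = 57+6+30 = 93s
red phase starts at t = k*93 + 63 for k=0,1,2,...
Need k*93+63 < 272 → k < 2.247
k ∈ {0, ..., 2} → 3 starts

Answer: 3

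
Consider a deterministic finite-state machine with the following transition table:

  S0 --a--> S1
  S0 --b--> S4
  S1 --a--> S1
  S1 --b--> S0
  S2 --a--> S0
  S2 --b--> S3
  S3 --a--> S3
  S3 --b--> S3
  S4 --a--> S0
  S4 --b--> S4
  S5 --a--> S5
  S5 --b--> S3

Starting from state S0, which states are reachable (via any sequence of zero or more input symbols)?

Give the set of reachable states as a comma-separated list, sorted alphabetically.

BFS from S0:
  visit S0: S0--a-->S1 (new), S0--b-->S4 (new)
  visit S1: S1--a-->S1 (seen), S1--b-->S0 (seen)
  visit S4: S4--a-->S0 (seen), S4--b-->S4 (seen)

Answer: S0, S1, S4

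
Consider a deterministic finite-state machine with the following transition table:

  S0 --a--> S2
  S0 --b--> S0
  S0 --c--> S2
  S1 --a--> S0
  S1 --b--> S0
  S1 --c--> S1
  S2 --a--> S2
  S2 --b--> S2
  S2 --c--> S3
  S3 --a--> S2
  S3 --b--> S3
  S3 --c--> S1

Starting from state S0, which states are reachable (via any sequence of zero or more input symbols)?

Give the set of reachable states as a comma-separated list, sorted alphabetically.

Answer: S0, S1, S2, S3

Derivation:
BFS from S0:
  visit S0: S0--a-->S2 (new), S0--b-->S0 (seen), S0--c-->S2 (seen)
  visit S2: S2--a-->S2 (seen), S2--b-->S2 (seen), S2--c-->S3 (new)
  visit S3: S3--a-->S2 (seen), S3--b-->S3 (seen), S3--c-->S1 (new)
  visit S1: S1--a-->S0 (seen), S1--b-->S0 (seen), S1--c-->S1 (seen)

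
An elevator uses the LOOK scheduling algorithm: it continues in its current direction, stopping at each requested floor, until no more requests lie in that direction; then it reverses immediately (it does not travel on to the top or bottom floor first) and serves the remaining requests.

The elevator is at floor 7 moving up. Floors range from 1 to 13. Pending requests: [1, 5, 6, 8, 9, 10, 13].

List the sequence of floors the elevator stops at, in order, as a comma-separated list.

Answer: 8, 9, 10, 13, 6, 5, 1

Derivation:
Current: 7, moving UP
Serve above first (ascending): [8, 9, 10, 13]
Then reverse, serve below (descending): [6, 5, 1]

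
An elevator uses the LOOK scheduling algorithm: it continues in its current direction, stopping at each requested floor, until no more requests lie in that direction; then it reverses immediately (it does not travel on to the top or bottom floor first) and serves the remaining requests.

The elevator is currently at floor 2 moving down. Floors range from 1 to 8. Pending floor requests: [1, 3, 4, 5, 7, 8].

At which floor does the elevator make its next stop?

Current floor: 2, direction: down
Requests above: [3, 4, 5, 7, 8]
Requests below: [1]
Moving down and requests lie below → nearest below is max([1]) = 1

Answer: 1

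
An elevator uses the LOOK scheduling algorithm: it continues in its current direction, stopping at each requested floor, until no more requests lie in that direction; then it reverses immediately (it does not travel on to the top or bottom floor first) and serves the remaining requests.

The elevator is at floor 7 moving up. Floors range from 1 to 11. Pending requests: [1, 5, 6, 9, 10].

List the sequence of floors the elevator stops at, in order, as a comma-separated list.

Answer: 9, 10, 6, 5, 1

Derivation:
Current: 7, moving UP
Serve above first (ascending): [9, 10]
Then reverse, serve below (descending): [6, 5, 1]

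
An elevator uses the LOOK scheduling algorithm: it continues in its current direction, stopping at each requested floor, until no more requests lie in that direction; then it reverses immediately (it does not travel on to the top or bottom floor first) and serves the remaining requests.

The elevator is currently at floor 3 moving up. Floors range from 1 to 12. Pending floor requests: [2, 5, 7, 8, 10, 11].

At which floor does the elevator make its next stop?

Answer: 5

Derivation:
Current floor: 3, direction: up
Requests above: [5, 7, 8, 10, 11]
Requests below: [2]
Moving up and requests lie above → nearest above is min([5, 7, 8, 10, 11]) = 5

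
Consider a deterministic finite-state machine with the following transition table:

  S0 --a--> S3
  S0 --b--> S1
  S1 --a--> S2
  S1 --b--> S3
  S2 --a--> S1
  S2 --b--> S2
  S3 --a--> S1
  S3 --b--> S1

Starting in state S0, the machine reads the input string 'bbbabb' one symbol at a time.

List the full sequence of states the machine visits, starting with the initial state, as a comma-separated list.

Answer: S0, S1, S3, S1, S2, S2, S2

Derivation:
Start: S0
  read 'b': S0 --b--> S1
  read 'b': S1 --b--> S3
  read 'b': S3 --b--> S1
  read 'a': S1 --a--> S2
  read 'b': S2 --b--> S2
  read 'b': S2 --b--> S2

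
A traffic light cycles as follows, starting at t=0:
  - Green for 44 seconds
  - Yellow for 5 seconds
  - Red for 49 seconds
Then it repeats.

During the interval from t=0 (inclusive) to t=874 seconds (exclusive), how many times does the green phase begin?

Answer: 9

Derivation:
Cycle = 44+5+49 = 98s
green phase starts at t = k*98 + 0 for k=0,1,2,...
Need k*98+0 < 874 → k < 8.918
k ∈ {0, ..., 8} → 9 starts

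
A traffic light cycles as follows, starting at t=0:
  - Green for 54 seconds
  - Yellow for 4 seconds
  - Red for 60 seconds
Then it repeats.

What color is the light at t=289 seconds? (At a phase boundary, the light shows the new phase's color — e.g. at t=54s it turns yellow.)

Cycle length = 54 + 4 + 60 = 118s
t = 289, phase_t = 289 mod 118 = 53
53 < 54 (green end) → GREEN

Answer: green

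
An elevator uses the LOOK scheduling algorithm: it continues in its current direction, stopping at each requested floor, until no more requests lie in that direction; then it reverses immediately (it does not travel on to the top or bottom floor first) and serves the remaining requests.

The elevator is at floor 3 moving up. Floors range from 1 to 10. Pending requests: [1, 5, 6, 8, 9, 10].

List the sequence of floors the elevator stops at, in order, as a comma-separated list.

Current: 3, moving UP
Serve above first (ascending): [5, 6, 8, 9, 10]
Then reverse, serve below (descending): [1]

Answer: 5, 6, 8, 9, 10, 1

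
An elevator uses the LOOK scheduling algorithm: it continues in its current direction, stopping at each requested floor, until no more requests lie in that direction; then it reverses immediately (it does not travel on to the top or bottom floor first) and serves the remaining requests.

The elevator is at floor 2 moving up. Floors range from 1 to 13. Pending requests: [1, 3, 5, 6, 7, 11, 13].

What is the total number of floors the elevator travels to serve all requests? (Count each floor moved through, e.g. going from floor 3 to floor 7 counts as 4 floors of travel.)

Answer: 23

Derivation:
Start at floor 2 moving up, LOOK stop order: [3, 5, 6, 7, 11, 13, 1]
  2 → 3: |3-2| = 1, total = 1
  3 → 5: |5-3| = 2, total = 3
  5 → 6: |6-5| = 1, total = 4
  6 → 7: |7-6| = 1, total = 5
  7 → 11: |11-7| = 4, total = 9
  11 → 13: |13-11| = 2, total = 11
  13 → 1: |1-13| = 12, total = 23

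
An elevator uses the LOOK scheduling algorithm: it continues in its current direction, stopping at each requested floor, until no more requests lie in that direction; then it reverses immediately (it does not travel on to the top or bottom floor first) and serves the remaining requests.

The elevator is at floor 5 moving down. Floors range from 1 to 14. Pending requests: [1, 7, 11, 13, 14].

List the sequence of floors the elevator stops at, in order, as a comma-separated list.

Answer: 1, 7, 11, 13, 14

Derivation:
Current: 5, moving DOWN
Serve below first (descending): [1]
Then reverse, serve above (ascending): [7, 11, 13, 14]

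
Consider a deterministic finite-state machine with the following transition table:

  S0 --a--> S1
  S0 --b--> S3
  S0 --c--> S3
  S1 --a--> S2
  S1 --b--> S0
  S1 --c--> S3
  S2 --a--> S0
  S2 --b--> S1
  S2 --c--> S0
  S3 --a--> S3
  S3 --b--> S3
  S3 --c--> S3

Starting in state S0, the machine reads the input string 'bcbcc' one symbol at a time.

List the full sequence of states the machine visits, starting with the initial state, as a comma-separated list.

Answer: S0, S3, S3, S3, S3, S3

Derivation:
Start: S0
  read 'b': S0 --b--> S3
  read 'c': S3 --c--> S3
  read 'b': S3 --b--> S3
  read 'c': S3 --c--> S3
  read 'c': S3 --c--> S3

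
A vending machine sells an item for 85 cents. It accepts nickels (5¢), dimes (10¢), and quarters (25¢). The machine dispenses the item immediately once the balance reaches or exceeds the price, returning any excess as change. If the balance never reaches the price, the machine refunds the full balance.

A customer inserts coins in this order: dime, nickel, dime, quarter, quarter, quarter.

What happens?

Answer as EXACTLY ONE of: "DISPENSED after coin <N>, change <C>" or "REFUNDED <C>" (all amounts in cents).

Answer: DISPENSED after coin 6, change 15

Derivation:
Price: 85¢
Coin 1 (dime, 10¢): balance = 10¢
Coin 2 (nickel, 5¢): balance = 15¢
Coin 3 (dime, 10¢): balance = 25¢
Coin 4 (quarter, 25¢): balance = 50¢
Coin 5 (quarter, 25¢): balance = 75¢
Coin 6 (quarter, 25¢): balance = 100¢
  → balance >= price → DISPENSE, change = 100 - 85 = 15¢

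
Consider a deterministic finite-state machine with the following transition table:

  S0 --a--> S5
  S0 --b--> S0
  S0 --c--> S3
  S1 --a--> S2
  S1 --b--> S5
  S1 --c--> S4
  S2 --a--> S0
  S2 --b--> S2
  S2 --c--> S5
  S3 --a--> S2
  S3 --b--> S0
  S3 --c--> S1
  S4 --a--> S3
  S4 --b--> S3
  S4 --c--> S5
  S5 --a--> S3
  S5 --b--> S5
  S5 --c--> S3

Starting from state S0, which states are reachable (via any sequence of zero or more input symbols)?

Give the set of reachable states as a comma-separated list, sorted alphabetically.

Answer: S0, S1, S2, S3, S4, S5

Derivation:
BFS from S0:
  visit S0: S0--a-->S5 (new), S0--b-->S0 (seen), S0--c-->S3 (new)
  visit S5: S5--a-->S3 (seen), S5--b-->S5 (seen), S5--c-->S3 (seen)
  visit S3: S3--a-->S2 (new), S3--b-->S0 (seen), S3--c-->S1 (new)
  visit S2: S2--a-->S0 (seen), S2--b-->S2 (seen), S2--c-->S5 (seen)
  visit S1: S1--a-->S2 (seen), S1--b-->S5 (seen), S1--c-->S4 (new)
  visit S4: S4--a-->S3 (seen), S4--b-->S3 (seen), S4--c-->S5 (seen)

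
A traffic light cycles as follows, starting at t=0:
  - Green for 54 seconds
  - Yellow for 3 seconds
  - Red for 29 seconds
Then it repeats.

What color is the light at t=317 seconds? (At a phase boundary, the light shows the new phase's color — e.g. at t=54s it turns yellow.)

Cycle length = 54 + 3 + 29 = 86s
t = 317, phase_t = 317 mod 86 = 59
59 >= 57 → RED

Answer: red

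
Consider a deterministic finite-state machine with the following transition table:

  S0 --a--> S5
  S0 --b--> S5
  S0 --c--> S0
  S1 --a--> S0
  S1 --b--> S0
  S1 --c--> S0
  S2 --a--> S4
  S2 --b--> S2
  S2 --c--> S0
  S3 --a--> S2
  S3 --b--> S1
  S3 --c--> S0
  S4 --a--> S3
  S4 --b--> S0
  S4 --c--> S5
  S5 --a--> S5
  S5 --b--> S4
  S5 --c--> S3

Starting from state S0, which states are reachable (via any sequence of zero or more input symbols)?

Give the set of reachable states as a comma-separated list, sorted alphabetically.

Answer: S0, S1, S2, S3, S4, S5

Derivation:
BFS from S0:
  visit S0: S0--a-->S5 (new), S0--b-->S5 (seen), S0--c-->S0 (seen)
  visit S5: S5--a-->S5 (seen), S5--b-->S4 (new), S5--c-->S3 (new)
  visit S4: S4--a-->S3 (seen), S4--b-->S0 (seen), S4--c-->S5 (seen)
  visit S3: S3--a-->S2 (new), S3--b-->S1 (new), S3--c-->S0 (seen)
  visit S2: S2--a-->S4 (seen), S2--b-->S2 (seen), S2--c-->S0 (seen)
  visit S1: S1--a-->S0 (seen), S1--b-->S0 (seen), S1--c-->S0 (seen)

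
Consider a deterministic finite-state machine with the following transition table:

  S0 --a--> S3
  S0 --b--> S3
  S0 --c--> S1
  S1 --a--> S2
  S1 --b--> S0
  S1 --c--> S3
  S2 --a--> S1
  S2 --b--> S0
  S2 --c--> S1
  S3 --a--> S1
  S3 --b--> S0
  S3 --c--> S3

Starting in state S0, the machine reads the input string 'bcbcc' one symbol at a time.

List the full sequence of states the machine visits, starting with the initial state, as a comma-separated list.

Answer: S0, S3, S3, S0, S1, S3

Derivation:
Start: S0
  read 'b': S0 --b--> S3
  read 'c': S3 --c--> S3
  read 'b': S3 --b--> S0
  read 'c': S0 --c--> S1
  read 'c': S1 --c--> S3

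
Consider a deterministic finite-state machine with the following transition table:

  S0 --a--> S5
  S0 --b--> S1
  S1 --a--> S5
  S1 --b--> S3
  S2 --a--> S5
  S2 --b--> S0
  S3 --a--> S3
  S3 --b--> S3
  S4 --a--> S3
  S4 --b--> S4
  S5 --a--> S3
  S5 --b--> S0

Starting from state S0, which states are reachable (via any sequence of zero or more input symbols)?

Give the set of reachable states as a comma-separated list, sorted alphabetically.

BFS from S0:
  visit S0: S0--a-->S5 (new), S0--b-->S1 (new)
  visit S5: S5--a-->S3 (new), S5--b-->S0 (seen)
  visit S1: S1--a-->S5 (seen), S1--b-->S3 (seen)
  visit S3: S3--a-->S3 (seen), S3--b-->S3 (seen)

Answer: S0, S1, S3, S5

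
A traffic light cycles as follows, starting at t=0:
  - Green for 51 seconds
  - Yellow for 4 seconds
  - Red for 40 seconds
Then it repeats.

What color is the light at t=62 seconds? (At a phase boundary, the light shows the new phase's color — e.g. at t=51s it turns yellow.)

Cycle length = 51 + 4 + 40 = 95s
t = 62, phase_t = 62 mod 95 = 62
62 >= 55 → RED

Answer: red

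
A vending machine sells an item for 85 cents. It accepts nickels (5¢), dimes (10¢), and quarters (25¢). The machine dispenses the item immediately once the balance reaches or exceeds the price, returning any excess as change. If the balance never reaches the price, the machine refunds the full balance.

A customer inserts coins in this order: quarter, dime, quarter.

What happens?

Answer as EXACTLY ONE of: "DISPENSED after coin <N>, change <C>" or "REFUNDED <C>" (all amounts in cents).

Answer: REFUNDED 60

Derivation:
Price: 85¢
Coin 1 (quarter, 25¢): balance = 25¢
Coin 2 (dime, 10¢): balance = 35¢
Coin 3 (quarter, 25¢): balance = 60¢
All coins inserted, balance 60¢ < price 85¢ → REFUND 60¢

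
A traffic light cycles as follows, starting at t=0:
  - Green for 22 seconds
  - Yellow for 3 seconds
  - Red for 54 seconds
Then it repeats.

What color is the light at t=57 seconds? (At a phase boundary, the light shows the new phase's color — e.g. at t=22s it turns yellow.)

Answer: red

Derivation:
Cycle length = 22 + 3 + 54 = 79s
t = 57, phase_t = 57 mod 79 = 57
57 >= 25 → RED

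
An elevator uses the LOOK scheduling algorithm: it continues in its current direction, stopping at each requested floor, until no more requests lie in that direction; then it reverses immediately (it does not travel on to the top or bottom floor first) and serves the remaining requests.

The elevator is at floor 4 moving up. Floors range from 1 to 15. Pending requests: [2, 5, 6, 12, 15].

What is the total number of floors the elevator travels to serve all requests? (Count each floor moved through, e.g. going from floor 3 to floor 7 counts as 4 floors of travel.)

Start at floor 4 moving up, LOOK stop order: [5, 6, 12, 15, 2]
  4 → 5: |5-4| = 1, total = 1
  5 → 6: |6-5| = 1, total = 2
  6 → 12: |12-6| = 6, total = 8
  12 → 15: |15-12| = 3, total = 11
  15 → 2: |2-15| = 13, total = 24

Answer: 24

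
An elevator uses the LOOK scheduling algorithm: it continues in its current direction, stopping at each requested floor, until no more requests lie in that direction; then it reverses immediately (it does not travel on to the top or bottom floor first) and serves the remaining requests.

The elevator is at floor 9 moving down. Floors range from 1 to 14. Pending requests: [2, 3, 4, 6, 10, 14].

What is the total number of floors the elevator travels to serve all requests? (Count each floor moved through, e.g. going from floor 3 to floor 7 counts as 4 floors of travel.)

Start at floor 9 moving down, LOOK stop order: [6, 4, 3, 2, 10, 14]
  9 → 6: |6-9| = 3, total = 3
  6 → 4: |4-6| = 2, total = 5
  4 → 3: |3-4| = 1, total = 6
  3 → 2: |2-3| = 1, total = 7
  2 → 10: |10-2| = 8, total = 15
  10 → 14: |14-10| = 4, total = 19

Answer: 19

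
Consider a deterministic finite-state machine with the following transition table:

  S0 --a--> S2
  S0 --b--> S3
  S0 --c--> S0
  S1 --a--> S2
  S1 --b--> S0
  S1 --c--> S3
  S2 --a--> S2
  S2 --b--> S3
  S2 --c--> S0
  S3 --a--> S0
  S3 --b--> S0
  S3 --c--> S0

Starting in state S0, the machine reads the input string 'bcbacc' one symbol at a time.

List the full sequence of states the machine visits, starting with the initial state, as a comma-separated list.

Start: S0
  read 'b': S0 --b--> S3
  read 'c': S3 --c--> S0
  read 'b': S0 --b--> S3
  read 'a': S3 --a--> S0
  read 'c': S0 --c--> S0
  read 'c': S0 --c--> S0

Answer: S0, S3, S0, S3, S0, S0, S0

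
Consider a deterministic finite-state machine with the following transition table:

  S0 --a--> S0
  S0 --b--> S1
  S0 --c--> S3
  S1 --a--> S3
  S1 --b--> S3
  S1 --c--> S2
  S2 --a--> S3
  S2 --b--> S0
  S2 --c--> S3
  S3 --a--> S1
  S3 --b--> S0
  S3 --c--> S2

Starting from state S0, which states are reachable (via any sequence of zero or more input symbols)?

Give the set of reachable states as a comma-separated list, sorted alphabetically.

Answer: S0, S1, S2, S3

Derivation:
BFS from S0:
  visit S0: S0--a-->S0 (seen), S0--b-->S1 (new), S0--c-->S3 (new)
  visit S1: S1--a-->S3 (seen), S1--b-->S3 (seen), S1--c-->S2 (new)
  visit S3: S3--a-->S1 (seen), S3--b-->S0 (seen), S3--c-->S2 (seen)
  visit S2: S2--a-->S3 (seen), S2--b-->S0 (seen), S2--c-->S3 (seen)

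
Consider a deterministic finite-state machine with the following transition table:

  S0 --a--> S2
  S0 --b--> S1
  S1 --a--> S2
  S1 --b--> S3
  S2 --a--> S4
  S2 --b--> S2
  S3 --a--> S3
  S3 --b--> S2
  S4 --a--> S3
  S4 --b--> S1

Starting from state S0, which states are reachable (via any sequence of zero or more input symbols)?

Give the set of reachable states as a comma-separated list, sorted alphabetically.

BFS from S0:
  visit S0: S0--a-->S2 (new), S0--b-->S1 (new)
  visit S2: S2--a-->S4 (new), S2--b-->S2 (seen)
  visit S1: S1--a-->S2 (seen), S1--b-->S3 (new)
  visit S4: S4--a-->S3 (seen), S4--b-->S1 (seen)
  visit S3: S3--a-->S3 (seen), S3--b-->S2 (seen)

Answer: S0, S1, S2, S3, S4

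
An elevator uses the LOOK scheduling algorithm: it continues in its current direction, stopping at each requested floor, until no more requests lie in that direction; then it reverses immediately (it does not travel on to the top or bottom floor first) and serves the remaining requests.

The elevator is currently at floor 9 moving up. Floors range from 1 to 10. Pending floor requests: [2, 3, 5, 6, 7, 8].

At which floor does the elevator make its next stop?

Answer: 8

Derivation:
Current floor: 9, direction: up
Requests above: []
Requests below: [2, 3, 5, 6, 7, 8]
Moving up but no requests above → reverse; nearest below is max([2, 3, 5, 6, 7, 8]) = 8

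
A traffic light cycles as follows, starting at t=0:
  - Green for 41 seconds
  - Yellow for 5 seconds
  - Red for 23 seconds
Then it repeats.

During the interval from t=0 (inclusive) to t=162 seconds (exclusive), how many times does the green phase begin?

Answer: 3

Derivation:
Cycle = 41+5+23 = 69s
green phase starts at t = k*69 + 0 for k=0,1,2,...
Need k*69+0 < 162 → k < 2.348
k ∈ {0, ..., 2} → 3 starts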